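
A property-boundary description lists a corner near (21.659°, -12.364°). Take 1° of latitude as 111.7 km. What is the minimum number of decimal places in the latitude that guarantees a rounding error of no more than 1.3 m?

5 decimal places

One degree of latitude covers 111700 m.
With N decimal places the half-ulp bound is 0.5·10⁻ᴺ°, or 0.5·10⁻ᴺ × 111700 m on the ground.
Setting 55850 × 10⁻ᴺ ≤ 1.3 gives 10ᴺ ≥ 4.296e+04, i.e. N ≥ 4.63.
N = 4 would give 5.58 m (too coarse); N = 5 gives 0.558 m ≤ 1.3 m.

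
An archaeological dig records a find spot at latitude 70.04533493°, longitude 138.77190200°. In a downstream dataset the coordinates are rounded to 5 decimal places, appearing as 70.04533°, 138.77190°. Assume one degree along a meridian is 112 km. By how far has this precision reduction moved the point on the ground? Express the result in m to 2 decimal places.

0.56 m

The latitude changed by +0.00000493° and the longitude by +0.00000200°.
N–S: 0.00000493° × 112000 m/° = 0.55216 m.
E–W at 70.0453°: 0.00000200° × 112000 × cos 70.0453° = 0.00000200 × 112000 × 0.3413 ≈ 0.076446 m.
Hypotenuse of the two orthogonal shifts: √(0.55216² + 0.076446²) = 0.557427 m.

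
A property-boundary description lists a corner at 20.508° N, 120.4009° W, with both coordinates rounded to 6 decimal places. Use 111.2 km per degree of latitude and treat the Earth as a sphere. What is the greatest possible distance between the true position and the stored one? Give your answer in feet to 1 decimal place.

0.2 feet

Rounding to 6 decimal places leaves each coordinate within ±5e-07° of the true value.
Latitude error → 5e-07 × 111200 = 0.0556 m along the meridian.
East–west component at 20.508°: 5e-07° × 111200 × cos 20.508° ≈ 5e-07 × 104153 ≈ 0.0520763 m.
Worst case both components are at the extreme and orthogonal: √(0.0556² + 0.0520763²) ≈ 0.0761794 m.
In feet: 0.0761794 m ÷ 0.3048 ≈ 0.24993 ft.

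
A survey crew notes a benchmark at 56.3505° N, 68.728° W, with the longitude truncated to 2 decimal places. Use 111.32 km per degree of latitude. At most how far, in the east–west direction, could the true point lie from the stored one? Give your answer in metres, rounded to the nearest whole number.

617 metres

Truncating at 2 decimal places can drop up to a full unit in the last place, so the longitude may be off by as much as 0.01°.
One degree of longitude at 56.3505° is 111320 × cos 56.3505° ≈ 111320 × 0.5541 = 61683.6 m.
Maximum E–W displacement: 0.01 × 61683.6 = 616.836 m.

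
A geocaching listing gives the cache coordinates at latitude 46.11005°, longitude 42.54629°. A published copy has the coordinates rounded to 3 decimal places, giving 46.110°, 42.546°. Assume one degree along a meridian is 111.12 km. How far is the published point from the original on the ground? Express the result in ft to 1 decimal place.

Δlat = 46.11005 − 46.110 = +0.00005°; Δlon = 42.54629 − 42.546 = +0.00029°.
North–south shift: 0.00005 × 111120 = 5.556 m.
E–W at 46.11°: 0.00029° × 111120 × cos 46.11° = 0.00029 × 111120 × 0.6933 ≈ 22.3407 m.
Distance: √(5.556² + 22.3407²) ≈ 23.0212 m.
In feet: 23.0212 m ÷ 0.3048 ≈ 75.529 ft.

75.5 ft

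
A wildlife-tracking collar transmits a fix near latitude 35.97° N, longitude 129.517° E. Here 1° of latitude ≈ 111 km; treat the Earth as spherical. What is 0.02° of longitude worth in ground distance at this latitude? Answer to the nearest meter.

1797 meters

At 35.97° a degree of longitude is 111000 × cos 35.97° ≈ 89835 m, so 0.02° corresponds to 1796.7 m.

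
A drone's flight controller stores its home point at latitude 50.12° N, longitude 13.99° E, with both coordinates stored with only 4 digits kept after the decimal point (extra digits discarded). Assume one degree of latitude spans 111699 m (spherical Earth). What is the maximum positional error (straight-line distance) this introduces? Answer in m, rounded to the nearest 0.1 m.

13.3 m

Truncating at 4 decimal places can drop up to a full unit in the last place, so each coordinate may be off by as much as 0.0001°.
N–S: 0.0001° × 111699 m/° = 11.1699 m.
Longitude error → 0.0001 × 111699 × cos 50.12° = 0.0001 × 111699 × 0.6412 ≈ 7.16194 m.
Worst case both components are at the extreme and orthogonal: √(11.1699² + 7.16194²) ≈ 13.2688 m.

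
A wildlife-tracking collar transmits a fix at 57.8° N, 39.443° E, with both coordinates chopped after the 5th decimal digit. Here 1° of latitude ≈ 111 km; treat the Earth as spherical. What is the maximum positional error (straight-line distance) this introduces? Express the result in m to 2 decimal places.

1.26 m

Truncating at 5 decimal places can drop up to a full unit in the last place, so each coordinate may be off by as much as 1e-05°.
N–S: 1e-05° × 111000 m/° = 1.11 m.
Longitude error → 1e-05 × 111000 × cos 57.8° = 1e-05 × 111000 × 0.5329 ≈ 0.591493 m.
The two errors are perpendicular, so the maximum displacement is √(1.11² + 0.591493²) ≈ 1.25776 m.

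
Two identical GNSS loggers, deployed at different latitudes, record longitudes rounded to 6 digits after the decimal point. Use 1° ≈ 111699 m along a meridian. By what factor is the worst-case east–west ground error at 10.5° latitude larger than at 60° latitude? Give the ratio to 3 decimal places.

1.967

Rounding to 6 decimal places leaves the longitude within ±5e-07° of the true value.
At 10.5°: 5e-07° × 111699 × cos 10.5° = 5e-07 × 111699 × 0.9833 ≈ 0.054914 m.
At 60°: 5e-07° × 111699 × cos 60° = 5e-07 × 111699 × 0.5000 ≈ 0.027925 m.
Ratio: 0.054914 / 0.027925 = cos 10.5° / cos 60° ≈ 1.9665.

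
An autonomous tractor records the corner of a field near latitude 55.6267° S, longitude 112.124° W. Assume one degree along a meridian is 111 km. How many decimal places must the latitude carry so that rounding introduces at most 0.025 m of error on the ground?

One degree of latitude covers 111000 m.
With N decimal places the half-ulp bound is 0.5·10⁻ᴺ°, or 0.5·10⁻ᴺ × 111000 m on the ground.
Setting 55500 × 10⁻ᴺ ≤ 0.025 gives 10ᴺ ≥ 2.22e+06, i.e. N ≥ 6.35.
N = 6 would give 0.0555 m (too coarse); N = 7 gives 0.00555 m ≤ 0.025 m.

7 decimal places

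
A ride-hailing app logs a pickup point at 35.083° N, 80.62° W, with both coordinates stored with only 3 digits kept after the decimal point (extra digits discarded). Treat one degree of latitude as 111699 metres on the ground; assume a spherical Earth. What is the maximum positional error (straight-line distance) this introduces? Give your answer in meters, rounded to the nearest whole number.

Truncating at 3 decimal places can drop up to a full unit in the last place, so each coordinate may be off by as much as 0.001°.
N–S: 0.001° × 111699 m/° = 111.699 m.
E–W at 35.083°: 0.001° × 111699 × cos 35.083° = 0.001 × 111699 × 0.8183 ≈ 91.4056 m.
Combining orthogonally: (111.699² + 91.4056²)^½ ≈ 144.332 m.

144 meters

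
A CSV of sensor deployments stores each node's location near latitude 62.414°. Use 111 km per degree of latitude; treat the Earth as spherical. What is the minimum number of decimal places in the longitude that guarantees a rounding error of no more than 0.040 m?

6 decimal places

At 62.414° one degree of longitude covers 111000 × cos 62.414° ≈ 111000 × 0.4631 ≈ 51401.8 m.
Rounding to N decimal places gives at most 0.5 × 10⁻ᴺ degrees of error, i.e. 0.5 × 10⁻ᴺ × 51401.8 m.
Need 0.5 × 51401.8 × 10⁻ᴺ ≤ 0.040 → 10⁻ᴺ ≤ 1.556e-06, so N ≥ 5.81.
N = 5 would give 0.257 m (too coarse); N = 6 gives 0.0257 m ≤ 0.040 m.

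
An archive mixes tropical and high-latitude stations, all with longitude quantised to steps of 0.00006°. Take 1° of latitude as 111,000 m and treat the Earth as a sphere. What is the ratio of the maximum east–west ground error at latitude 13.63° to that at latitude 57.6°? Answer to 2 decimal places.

With a 0.00006° grid the true value lies within half a step, ±0.00006°/2 = ±3e-05°, of the stored one.
At 13.63°: 3e-05° × 111000 × cos 13.63° = 3e-05 × 111000 × 0.9718 ≈ 3.2362 m.
Error at 57.6° = 3e-05° × 111000 × cos 57.6° ≈ 3.33 × 0.5358 = 1.7843 m.
Ratio: 3.2362 / 1.7843 = cos 13.63° / cos 57.6° ≈ 1.8137.

1.81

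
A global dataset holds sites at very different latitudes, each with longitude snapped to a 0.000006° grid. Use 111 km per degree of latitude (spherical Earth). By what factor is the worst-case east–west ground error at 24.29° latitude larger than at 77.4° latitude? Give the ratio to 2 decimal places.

With a 0.000006° grid the true value lies within half a step, ±0.000006°/2 = ±3e-06°, of the stored one.
Error at 24.29° = 3e-06° × 111000 × cos 24.29° ≈ 0.333 × 0.9115 = 0.30352 m.
Error at 77.4° = 3e-06° × 111000 × cos 77.4° ≈ 0.333 × 0.2181 = 0.072642 m.
The ratio reduces to cos 24.29° / cos 77.4° = 0.9115/0.2181 ≈ 4.1783.

4.18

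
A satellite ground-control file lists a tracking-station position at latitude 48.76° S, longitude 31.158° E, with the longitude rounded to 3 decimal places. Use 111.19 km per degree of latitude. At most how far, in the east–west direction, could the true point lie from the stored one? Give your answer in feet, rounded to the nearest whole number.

120 feet

Rounding to 3 decimal places leaves the longitude within ±0.0005° of the true value.
Parallels shrink by cos φ, so at 48.76° a degree of longitude is 111190 × 0.6592 ≈ 73298.1 m.
So at most 0.0005° × 73298.1 ≈ 36.649 m east–west.
In feet: 36.649 m ÷ 0.3048 ≈ 120.24 ft.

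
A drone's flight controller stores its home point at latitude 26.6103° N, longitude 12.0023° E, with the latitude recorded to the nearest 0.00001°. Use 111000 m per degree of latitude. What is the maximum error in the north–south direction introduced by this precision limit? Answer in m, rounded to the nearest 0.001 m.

0.555 m

Rounding to 5 decimal places leaves the latitude within ±5e-06° of the true value.
Along the meridian that is 5e-06° × 111000 m/° = 0.555 m.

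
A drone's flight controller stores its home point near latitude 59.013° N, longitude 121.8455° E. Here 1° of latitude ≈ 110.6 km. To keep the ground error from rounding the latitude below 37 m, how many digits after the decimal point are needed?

One degree of latitude covers 110600 m.
N decimal places → at most half a unit in the last place, 0.5 × 10⁻ᴺ° = 110600/2 × 10⁻ᴺ m.
Setting 55300 × 10⁻ᴺ ≤ 37 gives 10ᴺ ≥ 1495, i.e. N ≥ 3.17.
N = 3 would give 55.3 m (too coarse); N = 4 gives 5.53 m ≤ 37 m.

4 decimal places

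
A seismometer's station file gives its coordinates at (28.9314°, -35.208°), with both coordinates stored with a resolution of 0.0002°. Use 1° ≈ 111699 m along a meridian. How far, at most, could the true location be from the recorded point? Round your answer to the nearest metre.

With a 0.0002° grid the true value lies within half a step, ±0.0002°/2 = ±0.0001°, of the stored one.
North–south component: 0.0001° × 111699 = 11.1699 m.
Longitude error → 0.0001 × 111699 × cos 28.9314° = 0.0001 × 111699 × 0.8752 ≈ 9.77589 m.
Combining orthogonally: (11.1699² + 9.77589²)^½ ≈ 14.8437 m.

15 metres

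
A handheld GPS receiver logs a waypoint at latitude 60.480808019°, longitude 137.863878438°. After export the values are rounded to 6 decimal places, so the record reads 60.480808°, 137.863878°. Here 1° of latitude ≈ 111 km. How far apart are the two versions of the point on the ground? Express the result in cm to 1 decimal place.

2.4 cm

Δlat = 60.480808019 − 60.480808 = +0.000000019°; Δlon = 137.863878438 − 137.863878 = +0.000000438°.
N–S: 0.000000019° × 111000 m/° = 0.002109 m.
East–west at this latitude: 0.000000438° × 111000 × cos 60.4808° ≈ 0.000000438 × 54691.4 = 0.0239548 m.
Distance: √(0.002109² + 0.0239548²) ≈ 0.0240475 m.
That is 0.0240475 m = 2.4047 cm.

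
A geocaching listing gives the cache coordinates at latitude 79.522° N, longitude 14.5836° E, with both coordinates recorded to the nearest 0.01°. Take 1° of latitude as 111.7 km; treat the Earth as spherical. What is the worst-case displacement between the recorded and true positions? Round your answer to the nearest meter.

568 meters

Rounding to 2 decimal places leaves each coordinate within ±0.005° of the true value.
North–south component: 0.005° × 111700 = 558.5 m.
E–W at 79.522°: 0.005° × 111700 × cos 79.522° = 0.005 × 111700 × 0.1819 ≈ 101.568 m.
Worst case both components are at the extreme and orthogonal: √(558.5² + 101.568²) ≈ 567.66 m.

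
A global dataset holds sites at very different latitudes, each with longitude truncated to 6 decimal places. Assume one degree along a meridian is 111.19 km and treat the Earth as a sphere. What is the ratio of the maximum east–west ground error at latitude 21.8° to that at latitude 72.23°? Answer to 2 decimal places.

Truncating at 6 decimal places can drop up to a full unit in the last place, so the longitude may be off by as much as 1e-06°.
At 21.8°: 1e-06° × 111190 × cos 21.8° = 1e-06 × 111190 × 0.9285 ≈ 0.10324 m.
At 72.23°: 1e-06° × 111190 × cos 72.23° = 1e-06 × 111190 × 0.3052 ≈ 0.033935 m.
Ratio: 0.10324 / 0.033935 = cos 21.8° / cos 72.23° ≈ 3.0423.

3.04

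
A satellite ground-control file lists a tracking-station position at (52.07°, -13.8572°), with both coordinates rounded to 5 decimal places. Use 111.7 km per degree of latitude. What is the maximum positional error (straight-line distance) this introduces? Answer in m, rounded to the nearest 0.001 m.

0.656 m

Rounding to 5 decimal places leaves each coordinate within ±5e-06° of the true value.
North–south component: 5e-06° × 111700 = 0.5585 m.
Longitude error → 5e-06 × 111700 × cos 52.07° = 5e-06 × 111700 × 0.6147 ≈ 0.343309 m.
Worst case both components are at the extreme and orthogonal: √(0.5585² + 0.343309²) ≈ 0.655579 m.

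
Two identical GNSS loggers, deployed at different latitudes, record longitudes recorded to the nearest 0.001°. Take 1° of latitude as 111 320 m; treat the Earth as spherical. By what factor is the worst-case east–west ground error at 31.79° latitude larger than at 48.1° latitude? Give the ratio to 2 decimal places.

Rounding to 3 decimal places leaves the longitude within ±0.0005° of the true value.
At 31.79°: 0.0005° × 111320 × cos 31.79° = 0.0005 × 111320 × 0.8500 ≈ 47.31 m.
Error at 48.1° = 0.0005° × 111320 × cos 48.1° ≈ 55.66 × 0.6678 = 37.172 m.
The ratio reduces to cos 31.79° / cos 48.1° = 0.8500/0.6678 ≈ 1.2728.

1.27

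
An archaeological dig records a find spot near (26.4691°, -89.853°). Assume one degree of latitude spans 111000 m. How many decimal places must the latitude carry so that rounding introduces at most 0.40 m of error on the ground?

6

One degree of latitude covers 111000 m.
N decimal places → at most half a unit in the last place, 0.5 × 10⁻ᴺ° = 111000/2 × 10⁻ᴺ m.
Need 0.5 × 111000 × 10⁻ᴺ ≤ 0.40 → 10⁻ᴺ ≤ 7.207e-06, so N ≥ 5.14.
So 6 decimal places suffice (0.0555 m); 5 would allow up to 0.555 m.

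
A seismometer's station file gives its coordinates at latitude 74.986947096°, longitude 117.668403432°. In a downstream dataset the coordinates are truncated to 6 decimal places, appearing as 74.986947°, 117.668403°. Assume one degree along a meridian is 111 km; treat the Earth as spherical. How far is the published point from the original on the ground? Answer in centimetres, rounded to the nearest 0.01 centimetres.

The latitude changed by +0.000000096° and the longitude by +0.000000432°.
N–S: 0.000000096° × 111000 m/° = 0.010656 m.
East–west at this latitude: 0.000000432° × 111000 × cos 74.9869° ≈ 0.000000432 × 28753.3 = 0.0124214 m.
Hypotenuse of the two orthogonal shifts: √(0.010656² + 0.0124214²) = 0.0163659 m.
That is 0.0163659 m = 1.6366 cm.

1.64 centimetres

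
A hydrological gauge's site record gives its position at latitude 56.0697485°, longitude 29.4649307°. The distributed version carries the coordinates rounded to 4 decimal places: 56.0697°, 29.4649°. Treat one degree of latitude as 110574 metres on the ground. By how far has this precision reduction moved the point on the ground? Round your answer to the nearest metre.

Δlat = 56.0697485 − 56.0697 = +0.0000485°; Δlon = 29.4649307 − 29.4649 = +0.0000307°.
North–south shift: 0.0000485 × 110574 = 5.36284 m.
East–west at this latitude: 0.0000307° × 110574 × cos 56.0697° ≈ 0.0000307 × 61720.6 = 1.89482 m.
Distance: √(5.36284² + 1.89482²) ≈ 5.68774 m.

6 metres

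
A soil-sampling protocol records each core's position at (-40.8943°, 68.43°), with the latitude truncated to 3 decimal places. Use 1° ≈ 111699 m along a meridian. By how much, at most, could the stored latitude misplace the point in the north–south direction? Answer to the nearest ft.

Truncating at 3 decimal places can drop up to a full unit in the last place, so the latitude may be off by as much as 0.001°.
So the N–S error is at most 0.001 × 111699 = 111.699 m.
In feet: 111.699 m ÷ 0.3048 ≈ 366.47 ft.

366 ft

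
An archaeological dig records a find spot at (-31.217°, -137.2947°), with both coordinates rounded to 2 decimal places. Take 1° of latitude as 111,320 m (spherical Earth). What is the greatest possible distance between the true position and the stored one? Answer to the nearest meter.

Rounding to 2 decimal places leaves each coordinate within ±0.005° of the true value.
North–south component: 0.005° × 111320 = 556.6 m.
Longitude error → 0.005 × 111320 × cos 31.217° = 0.005 × 111320 × 0.8552 ≈ 476.01 m.
Combining orthogonally: (556.6² + 476.01²)^½ ≈ 732.386 m.

732 meters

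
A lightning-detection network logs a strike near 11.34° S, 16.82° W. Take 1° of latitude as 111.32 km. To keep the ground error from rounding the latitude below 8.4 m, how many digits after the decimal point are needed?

One degree of latitude covers 111320 m.
With N decimal places the half-ulp bound is 0.5·10⁻ᴺ°, or 0.5·10⁻ᴺ × 111320 m on the ground.
Setting 55660 × 10⁻ᴺ ≤ 8.4 gives 10ᴺ ≥ 6626, i.e. N ≥ 3.82.
N = 3 would give 55.7 m (too coarse); N = 4 gives 5.57 m ≤ 8.4 m.

4 decimal places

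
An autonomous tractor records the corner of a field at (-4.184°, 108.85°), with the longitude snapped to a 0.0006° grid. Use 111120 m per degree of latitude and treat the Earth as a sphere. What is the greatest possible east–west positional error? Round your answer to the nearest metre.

33 metres

With a 0.0006° grid the true value lies within half a step, ±0.0006°/2 = ±0.0003°, of the stored one.
One degree of longitude at 4.184° is 111120 × cos 4.184° ≈ 111120 × 0.9973 = 110824 m.
East–west error: 0.0003° × 110824 m/° ≈ 33.2472 m.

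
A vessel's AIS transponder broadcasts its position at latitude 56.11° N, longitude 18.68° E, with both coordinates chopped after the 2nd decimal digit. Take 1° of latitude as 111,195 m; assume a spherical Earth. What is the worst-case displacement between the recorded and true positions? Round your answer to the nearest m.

Truncating at 2 decimal places can drop up to a full unit in the last place, so each coordinate may be off by as much as 0.01°.
N–S: 0.01° × 111195 m/° = 1111.95 m.
East–west component at 56.11°: 0.01° × 111195 × cos 56.11° ≈ 0.01 × 62002.4 ≈ 620.024 m.
Worst case both components are at the extreme and orthogonal: √(1111.95² + 620.024²) ≈ 1273.13 m.

1273 m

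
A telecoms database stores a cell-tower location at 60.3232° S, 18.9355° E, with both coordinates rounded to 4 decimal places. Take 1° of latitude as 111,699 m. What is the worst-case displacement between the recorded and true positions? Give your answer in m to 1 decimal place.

6.2 m

Rounding to 4 decimal places leaves each coordinate within ±5e-05° of the true value.
N–S: 5e-05° × 111699 m/° = 5.58495 m.
E–W at 60.3232°: 5e-05° × 111699 × cos 60.3232° = 5e-05 × 111699 × 0.4951 ≈ 2.76515 m.
The two errors are perpendicular, so the maximum displacement is √(5.58495² + 2.76515²) ≈ 6.23199 m.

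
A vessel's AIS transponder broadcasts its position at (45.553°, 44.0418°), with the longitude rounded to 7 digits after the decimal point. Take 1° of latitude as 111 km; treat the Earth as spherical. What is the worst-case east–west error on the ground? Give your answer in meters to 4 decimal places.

0.0039 meters

Rounding to 7 decimal places leaves the longitude within ±5e-08° of the true value.
One degree of longitude at 45.553° is 111000 × cos 45.553° ≈ 111000 × 0.7002 = 77727.7 m.
East–west error: 5e-08° × 77727.7 m/° ≈ 0.00388638 m.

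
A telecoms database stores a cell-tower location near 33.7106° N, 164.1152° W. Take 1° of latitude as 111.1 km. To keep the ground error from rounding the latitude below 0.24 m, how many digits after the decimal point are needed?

One degree of latitude covers 111100 m.
Rounding to N decimal places gives at most 0.5 × 10⁻ᴺ degrees of error, i.e. 0.5 × 10⁻ᴺ × 111100 m.
Setting 55550 × 10⁻ᴺ ≤ 0.24 gives 10ᴺ ≥ 2.315e+05, i.e. N ≥ 5.36.
At 5 places the error can reach 0.555 m, but 6 places keeps it to 0.0555 m.

6 decimal places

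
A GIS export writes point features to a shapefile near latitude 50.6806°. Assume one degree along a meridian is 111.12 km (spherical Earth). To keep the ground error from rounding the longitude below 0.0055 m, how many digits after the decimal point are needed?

At 50.6806° one degree of longitude covers 111120 × cos 50.6806° ≈ 111120 × 0.6336 ≈ 70410.4 m.
With N decimal places the half-ulp bound is 0.5·10⁻ᴺ°, or 0.5·10⁻ᴺ × 70410.4 m on the ground.
Need 0.5 × 70410.4 × 10⁻ᴺ ≤ 0.0055 → 10⁻ᴺ ≤ 1.562e-07, so N ≥ 6.81.
N = 6 would give 0.0352 m (too coarse); N = 7 gives 0.00352 m ≤ 0.0055 m.

7 decimal places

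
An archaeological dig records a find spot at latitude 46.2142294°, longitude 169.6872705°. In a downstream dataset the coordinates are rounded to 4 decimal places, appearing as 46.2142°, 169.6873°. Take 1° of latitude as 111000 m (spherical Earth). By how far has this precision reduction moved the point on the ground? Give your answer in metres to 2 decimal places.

3.97 metres

The latitude changed by +0.0000294° and the longitude by -0.0000295°.
N–S: 0.0000294° × 111000 m/° = 3.2634 m.
East–west at this latitude: -0.0000295° × 111000 × cos 46.2142° ≈ -0.0000295 × 76808 = -2.26584 m.
Combined displacement = (3.2634² + 2.26584²)^½ ≈ 3.97288 m.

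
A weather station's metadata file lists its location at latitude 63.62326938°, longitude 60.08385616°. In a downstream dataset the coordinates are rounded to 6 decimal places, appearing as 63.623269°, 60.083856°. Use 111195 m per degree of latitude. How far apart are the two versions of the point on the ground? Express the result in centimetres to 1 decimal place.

4.3 centimetres

Δlat = 63.62326938 − 63.623269 = +0.00000038°; Δlon = 60.08385616 − 60.083856 = +0.00000016°.
North–south shift: 0.00000038 × 111195 = 0.0422541 m.
East–west at this latitude: 0.00000016° × 111195 × cos 63.6233° ≈ 0.00000016 × 49400.8 = 0.00790412 m.
Combined displacement = (0.0422541² + 0.00790412²)^½ ≈ 0.042987 m.
That is 0.042987 m = 4.2987 cm.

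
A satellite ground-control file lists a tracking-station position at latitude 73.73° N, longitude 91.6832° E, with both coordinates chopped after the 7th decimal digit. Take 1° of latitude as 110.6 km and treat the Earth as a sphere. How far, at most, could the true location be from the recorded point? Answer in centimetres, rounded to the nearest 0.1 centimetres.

Truncating at 7 decimal places can drop up to a full unit in the last place, so each coordinate may be off by as much as 1e-07°.
Latitude error → 1e-07 × 110600 = 0.01106 m along the meridian.
E–W at 73.73°: 1e-07° × 110600 × cos 73.73° = 1e-07 × 110600 × 0.2802 ≈ 0.00309862 m.
The two errors are perpendicular, so the maximum displacement is √(0.01106² + 0.00309862²) ≈ 0.0114859 m.
That is 0.0114859 m = 1.1486 cm.

1.1 centimetres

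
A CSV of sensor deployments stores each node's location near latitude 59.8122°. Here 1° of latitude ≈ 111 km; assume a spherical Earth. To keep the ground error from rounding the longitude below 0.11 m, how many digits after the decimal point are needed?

6

At 59.8122° one degree of longitude covers 111000 × cos 59.8122° ≈ 111000 × 0.5028 ≈ 55814.8 m.
With N decimal places the half-ulp bound is 0.5·10⁻ᴺ°, or 0.5·10⁻ᴺ × 55814.8 m on the ground.
Need 0.5 × 55814.8 × 10⁻ᴺ ≤ 0.11 → 10⁻ᴺ ≤ 3.942e-06, so N ≥ 5.40.
So 6 decimal places suffice (0.0279 m); 5 would allow up to 0.279 m.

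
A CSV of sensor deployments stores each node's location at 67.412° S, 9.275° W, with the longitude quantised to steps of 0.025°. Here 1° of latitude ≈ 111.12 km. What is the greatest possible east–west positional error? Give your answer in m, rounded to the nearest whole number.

With a 0.025° grid the true value lies within half a step, ±0.025°/2 = ±0.0125°, of the stored one.
One degree of longitude at 67.412° is 111120 × cos 67.412° ≈ 111120 × 0.3841 = 42681.4 m.
Maximum E–W displacement: 0.0125 × 42681.4 = 533.518 m.

534 m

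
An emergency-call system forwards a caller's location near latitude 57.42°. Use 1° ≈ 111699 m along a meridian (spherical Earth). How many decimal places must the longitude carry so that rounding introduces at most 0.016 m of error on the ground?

At 57.42° one degree of longitude covers 111699 × cos 57.42° ≈ 111699 × 0.5385 ≈ 60147.3 m.
Rounding to N decimal places gives at most 0.5 × 10⁻ᴺ degrees of error, i.e. 0.5 × 10⁻ᴺ × 60147.3 m.
Setting 30073.7 × 10⁻ᴺ ≤ 0.016 gives 10ᴺ ≥ 1.88e+06, i.e. N ≥ 6.27.
N = 6 would give 0.0301 m (too coarse); N = 7 gives 0.00301 m ≤ 0.016 m.

7 decimal places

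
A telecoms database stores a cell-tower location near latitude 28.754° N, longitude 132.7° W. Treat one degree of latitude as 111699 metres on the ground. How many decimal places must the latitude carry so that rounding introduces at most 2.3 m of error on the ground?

5

One degree of latitude covers 111699 m.
Rounding to N decimal places gives at most 0.5 × 10⁻ᴺ degrees of error, i.e. 0.5 × 10⁻ᴺ × 111699 m.
Setting 55849.5 × 10⁻ᴺ ≤ 2.3 gives 10ᴺ ≥ 2.428e+04, i.e. N ≥ 4.39.
So 5 decimal places suffice (0.558 m); 4 would allow up to 5.58 m.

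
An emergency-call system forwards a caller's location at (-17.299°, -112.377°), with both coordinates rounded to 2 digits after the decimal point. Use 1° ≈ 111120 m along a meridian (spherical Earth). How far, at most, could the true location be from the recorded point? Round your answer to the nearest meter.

768 meters

Rounding to 2 decimal places leaves each coordinate within ±0.005° of the true value.
Latitude error → 0.005 × 111120 = 555.6 m along the meridian.
Longitude error → 0.005 × 111120 × cos 17.299° = 0.005 × 111120 × 0.9548 ≈ 530.468 m.
The two errors are perpendicular, so the maximum displacement is √(555.6² + 530.468²) ≈ 768.172 m.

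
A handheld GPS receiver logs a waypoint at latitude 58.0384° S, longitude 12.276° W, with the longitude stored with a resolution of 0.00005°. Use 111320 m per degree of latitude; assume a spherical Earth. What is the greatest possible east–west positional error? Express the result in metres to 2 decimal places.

1.47 metres

With a 0.00005° grid the true value lies within half a step, ±0.00005°/2 = ±2.5e-05°, of the stored one.
At latitude 58.0384° a degree of longitude spans 111320 m × cos 58.0384° = 111320 × 0.5294 ≈ 58927.3 m.
Maximum E–W displacement: 2.5e-05 × 58927.3 = 1.47318 m.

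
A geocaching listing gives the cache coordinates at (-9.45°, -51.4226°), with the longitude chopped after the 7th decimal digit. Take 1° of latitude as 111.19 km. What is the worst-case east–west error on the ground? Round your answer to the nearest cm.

1 cm

Truncating at 7 decimal places can drop up to a full unit in the last place, so the longitude may be off by as much as 1e-07°.
At latitude 9.45° a degree of longitude spans 111190 m × cos 9.45° = 111190 × 0.9864 ≈ 109681 m.
Maximum E–W displacement: 1e-07 × 109681 = 0.0109681 m.
That is 0.0109681 m = 1.0968 cm.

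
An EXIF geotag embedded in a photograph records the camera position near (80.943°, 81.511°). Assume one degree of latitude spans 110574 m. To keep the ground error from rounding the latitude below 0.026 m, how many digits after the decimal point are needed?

7 decimal places

One degree of latitude covers 110574 m.
With N decimal places the half-ulp bound is 0.5·10⁻ᴺ°, or 0.5·10⁻ᴺ × 110574 m on the ground.
Setting 55287 × 10⁻ᴺ ≤ 0.026 gives 10ᴺ ≥ 2.126e+06, i.e. N ≥ 6.33.
At 6 places the error can reach 0.0553 m, but 7 places keeps it to 0.00553 m.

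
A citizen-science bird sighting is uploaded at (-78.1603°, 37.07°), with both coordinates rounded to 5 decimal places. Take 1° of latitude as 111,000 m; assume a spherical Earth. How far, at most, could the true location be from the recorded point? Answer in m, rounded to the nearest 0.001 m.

Rounding to 5 decimal places leaves each coordinate within ±5e-06° of the true value.
North–south component: 5e-06° × 111000 = 0.555 m.
E–W at 78.1603°: 5e-06° × 111000 × cos 78.1603° = 5e-06 × 111000 × 0.2052 ≈ 0.113872 m.
Combining orthogonally: (0.555² + 0.113872²)^½ ≈ 0.566561 m.

0.567 m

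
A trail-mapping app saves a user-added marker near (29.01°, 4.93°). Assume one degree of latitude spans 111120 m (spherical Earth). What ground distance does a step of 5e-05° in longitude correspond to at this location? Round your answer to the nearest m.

One degree of longitude here spans 111120 × cos 29.01° = 111120 × 0.8745 ≈ 97178.3 m; 5e-05° of that is 4.85892 m.

5 m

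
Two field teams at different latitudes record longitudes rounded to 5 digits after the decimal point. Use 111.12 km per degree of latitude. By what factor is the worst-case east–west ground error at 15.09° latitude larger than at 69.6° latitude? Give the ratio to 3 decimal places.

Rounding to 5 decimal places leaves the longitude within ±5e-06° of the true value.
At 15.09°: 5e-06° × 111120 × cos 15.09° = 5e-06 × 111120 × 0.9655 ≈ 0.53644 m.
At 69.6°: 5e-06° × 111120 × cos 69.6° = 5e-06 × 111120 × 0.3486 ≈ 0.19367 m.
The ratio reduces to cos 15.09° / cos 69.6° = 0.9655/0.3486 ≈ 2.7699.

2.770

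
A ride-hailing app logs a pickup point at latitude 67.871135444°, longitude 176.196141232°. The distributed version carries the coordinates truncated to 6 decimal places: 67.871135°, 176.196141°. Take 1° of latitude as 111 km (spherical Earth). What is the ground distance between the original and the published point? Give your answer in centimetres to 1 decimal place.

The latitude changed by +0.000000444° and the longitude by +0.000000232°.
N–S: 0.000000444° × 111000 m/° = 0.049284 m.
East–west at this latitude: 0.000000232° × 111000 × cos 67.8711° ≈ 0.000000232 × 41812.7 = 0.00970055 m.
Distance: √(0.049284² + 0.00970055²) ≈ 0.0502296 m.
That is 0.0502296 m = 5.023 cm.

5.0 centimetres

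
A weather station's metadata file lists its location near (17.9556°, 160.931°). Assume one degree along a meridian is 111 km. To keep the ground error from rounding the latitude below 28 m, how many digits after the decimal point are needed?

One degree of latitude covers 111000 m.
With N decimal places the half-ulp bound is 0.5·10⁻ᴺ°, or 0.5·10⁻ᴺ × 111000 m on the ground.
Need 0.5 × 111000 × 10⁻ᴺ ≤ 28 → 10⁻ᴺ ≤ 5.045e-04, so N ≥ 3.30.
At 3 places the error can reach 55.5 m, but 4 places keeps it to 5.55 m.

4 decimal places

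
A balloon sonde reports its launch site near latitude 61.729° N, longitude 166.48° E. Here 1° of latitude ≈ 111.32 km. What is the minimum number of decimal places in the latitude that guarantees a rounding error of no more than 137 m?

One degree of latitude covers 111320 m.
Rounding to N decimal places gives at most 0.5 × 10⁻ᴺ degrees of error, i.e. 0.5 × 10⁻ᴺ × 111320 m.
Setting 55660 × 10⁻ᴺ ≤ 137 gives 10ᴺ ≥ 406.3, i.e. N ≥ 2.61.
N = 2 would give 557 m (too coarse); N = 3 gives 55.7 m ≤ 137 m.

3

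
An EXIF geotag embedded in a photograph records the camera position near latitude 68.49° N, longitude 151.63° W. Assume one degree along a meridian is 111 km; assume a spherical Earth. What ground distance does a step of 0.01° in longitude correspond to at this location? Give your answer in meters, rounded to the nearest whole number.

407 meters

One degree of longitude here spans 111000 × cos 68.49° = 111000 × 0.3667 ≈ 40699.7 m; 0.01° of that is 406.997 m.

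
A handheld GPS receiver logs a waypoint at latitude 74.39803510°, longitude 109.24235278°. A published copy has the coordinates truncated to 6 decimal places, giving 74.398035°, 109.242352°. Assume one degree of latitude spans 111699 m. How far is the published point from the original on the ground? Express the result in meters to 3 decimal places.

0.026 meters

Δlat = 74.39803510 − 74.398035 = +0.00000010°; Δlon = 109.24235278 − 109.242352 = +0.00000078°.
North–south shift: 0.00000010 × 111699 = 0.0111699 m.
East–west at this latitude: 0.00000078° × 111699 × cos 74.398° ≈ 0.00000078 × 30041.8 = 0.0234326 m.
Hypotenuse of the two orthogonal shifts: √(0.0111699² + 0.0234326²) = 0.0259587 m.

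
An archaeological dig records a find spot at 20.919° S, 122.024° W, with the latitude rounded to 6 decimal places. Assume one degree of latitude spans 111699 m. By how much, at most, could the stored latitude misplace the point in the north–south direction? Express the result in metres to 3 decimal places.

Rounding to 6 decimal places leaves the latitude within ±5e-07° of the true value.
Along the meridian that is 5e-07° × 111699 m/° = 0.0558495 m.

0.056 metres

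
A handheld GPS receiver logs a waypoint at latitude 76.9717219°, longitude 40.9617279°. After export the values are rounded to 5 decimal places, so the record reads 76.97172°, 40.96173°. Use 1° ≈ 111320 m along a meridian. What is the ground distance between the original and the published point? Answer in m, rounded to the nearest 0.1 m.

0.2 m

Δlat = 76.9717219 − 76.97172 = +0.0000019°; Δlon = 40.9617279 − 40.96173 = -0.0000021°.
North–south shift: 0.0000019 × 111320 = 0.211508 m.
East–west at this latitude: -0.0000021° × 111320 × cos 76.9717° ≈ -0.0000021 × 25095.1 = -0.0526997 m.
Distance: √(0.211508² + 0.0526997²) ≈ 0.217975 m.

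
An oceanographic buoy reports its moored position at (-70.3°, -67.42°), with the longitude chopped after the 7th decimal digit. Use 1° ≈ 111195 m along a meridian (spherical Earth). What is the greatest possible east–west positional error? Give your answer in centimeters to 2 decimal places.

Truncating at 7 decimal places can drop up to a full unit in the last place, so the longitude may be off by as much as 1e-07°.
Parallels shrink by cos φ, so at 70.3° a degree of longitude is 111195 × 0.3371 ≈ 37483.3 m.
So at most 1e-07° × 37483.3 ≈ 0.00374833 m east–west.
That is 0.00374833 m = 0.37483 cm.

0.37 centimeters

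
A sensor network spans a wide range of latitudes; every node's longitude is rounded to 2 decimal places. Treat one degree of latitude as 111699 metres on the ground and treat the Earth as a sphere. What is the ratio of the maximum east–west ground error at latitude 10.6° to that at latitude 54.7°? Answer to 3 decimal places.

Rounding to 2 decimal places leaves the longitude within ±0.005° of the true value.
Error at 10.6° = 0.005° × 111699 × cos 10.6° ≈ 558.5 × 0.9829 = 548.96 m.
Error at 54.7° = 0.005° × 111699 × cos 54.7° ≈ 558.5 × 0.5779 = 322.73 m.
The ratio reduces to cos 10.6° / cos 54.7° = 0.9829/0.5779 ≈ 1.7010.

1.701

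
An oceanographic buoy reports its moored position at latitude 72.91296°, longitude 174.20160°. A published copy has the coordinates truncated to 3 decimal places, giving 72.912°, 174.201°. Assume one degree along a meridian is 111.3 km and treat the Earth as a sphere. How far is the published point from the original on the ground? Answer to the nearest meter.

109 meters

Δlat = 72.91296 − 72.912 = +0.00096°; Δlon = 174.20160 − 174.201 = +0.00060°.
North–south shift: 0.00096 × 111300 = 106.848 m.
E–W at 72.912°: 0.00060° × 111300 × cos 72.912° = 0.00060 × 111300 × 0.2938 ≈ 19.6226 m.
Hypotenuse of the two orthogonal shifts: √(106.848² + 19.6226²) = 108.635 m.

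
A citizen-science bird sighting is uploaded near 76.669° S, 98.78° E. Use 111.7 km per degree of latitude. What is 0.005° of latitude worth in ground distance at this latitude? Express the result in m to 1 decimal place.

558.5 m

0.005° × 111700 m/° = 558.5 m.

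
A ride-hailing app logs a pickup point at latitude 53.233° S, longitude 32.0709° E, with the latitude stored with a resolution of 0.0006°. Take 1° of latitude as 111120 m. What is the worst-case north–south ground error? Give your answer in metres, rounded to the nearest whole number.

33 metres

With a 0.0006° grid the true value lies within half a step, ±0.0006°/2 = ±0.0003°, of the stored one.
Along the meridian that is 0.0003° × 111120 m/° = 33.336 m.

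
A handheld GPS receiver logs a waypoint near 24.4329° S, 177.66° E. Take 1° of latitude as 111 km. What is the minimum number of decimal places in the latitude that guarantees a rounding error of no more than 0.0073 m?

One degree of latitude covers 111000 m.
Rounding to N decimal places gives at most 0.5 × 10⁻ᴺ degrees of error, i.e. 0.5 × 10⁻ᴺ × 111000 m.
Need 0.5 × 111000 × 10⁻ᴺ ≤ 0.0073 → 10⁻ᴺ ≤ 1.315e-07, so N ≥ 6.88.
At 6 places the error can reach 0.0555 m, but 7 places keeps it to 0.00555 m.

7 decimal places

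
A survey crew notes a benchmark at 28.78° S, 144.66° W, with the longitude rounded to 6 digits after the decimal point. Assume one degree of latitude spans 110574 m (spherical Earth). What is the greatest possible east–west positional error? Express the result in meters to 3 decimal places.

Rounding to 6 decimal places leaves the longitude within ±5e-07° of the true value.
One degree of longitude at 28.78° is 110574 × cos 28.78° ≈ 110574 × 0.8765 = 96915.3 m.
East–west error: 5e-07° × 96915.3 m/° ≈ 0.0484577 m.

0.048 meters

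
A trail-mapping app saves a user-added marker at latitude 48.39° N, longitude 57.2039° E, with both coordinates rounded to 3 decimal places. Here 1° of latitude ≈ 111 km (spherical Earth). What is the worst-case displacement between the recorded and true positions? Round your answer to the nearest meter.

Rounding to 3 decimal places leaves each coordinate within ±0.0005° of the true value.
North–south component: 0.0005° × 111000 = 55.5 m.
Longitude error → 0.0005 × 111000 × cos 48.39° = 0.0005 × 111000 × 0.6641 ≈ 36.8551 m.
Worst case both components are at the extreme and orthogonal: √(55.5² + 36.8551²) ≈ 66.6225 m.

67 meters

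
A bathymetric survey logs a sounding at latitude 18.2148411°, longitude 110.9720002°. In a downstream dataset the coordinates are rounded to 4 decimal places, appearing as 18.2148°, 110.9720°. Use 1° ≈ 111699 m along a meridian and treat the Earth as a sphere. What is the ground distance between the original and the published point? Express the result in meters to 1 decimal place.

The latitude changed by +0.0000411° and the longitude by +0.0000002°.
N–S: 0.0000411° × 111699 m/° = 4.59083 m.
E–W at 18.2148°: 0.0000002° × 111699 × cos 18.2148° = 0.0000002 × 111699 × 0.9499 ≈ 0.0212204 m.
Distance: √(4.59083² + 0.0212204²) ≈ 4.59088 m.

4.6 meters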